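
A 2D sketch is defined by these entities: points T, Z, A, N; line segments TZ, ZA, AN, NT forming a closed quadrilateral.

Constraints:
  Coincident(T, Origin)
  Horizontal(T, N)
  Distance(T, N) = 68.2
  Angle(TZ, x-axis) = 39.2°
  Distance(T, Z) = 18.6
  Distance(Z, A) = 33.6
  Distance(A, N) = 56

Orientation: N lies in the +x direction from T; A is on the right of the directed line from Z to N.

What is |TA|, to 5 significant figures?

27.383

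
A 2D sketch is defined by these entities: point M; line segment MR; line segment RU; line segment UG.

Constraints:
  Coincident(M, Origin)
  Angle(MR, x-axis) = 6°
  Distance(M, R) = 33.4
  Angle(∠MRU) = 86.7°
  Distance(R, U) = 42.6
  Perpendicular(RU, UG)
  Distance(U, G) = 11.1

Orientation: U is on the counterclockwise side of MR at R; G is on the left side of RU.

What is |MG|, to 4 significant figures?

46.36

M is at the origin; MR runs at 6.0° with length 33.4, so R = 33.4·(cos 6.0°, sin 6.0°) = (33.22, 3.491). ∠MRU = 86.7°, so RU runs at 6.0° + (180° − 86.7°) = 99.30° from the x-axis; with |RU| = 42.6, U = R + 42.6·(cos 99.30°, sin 99.30°) = (26.33, 45.53). RU ⟂ UG; with |UG| = 11.1 on the left of RU, G = U + 11.1·(-0.9869, -0.1616) = (15.38, 43.74). Then |MG| = |G − M| = 46.36.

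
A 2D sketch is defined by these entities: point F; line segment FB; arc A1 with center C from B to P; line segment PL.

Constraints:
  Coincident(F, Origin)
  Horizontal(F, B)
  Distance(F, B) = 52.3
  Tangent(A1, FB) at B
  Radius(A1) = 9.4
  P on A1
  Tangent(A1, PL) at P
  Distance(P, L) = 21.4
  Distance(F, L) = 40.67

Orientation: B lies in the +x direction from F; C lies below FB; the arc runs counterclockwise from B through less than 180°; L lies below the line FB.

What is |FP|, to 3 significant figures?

44.4

F is at the origin; FB is horizontal with |FB| = 52.3 and B on the +x side, so B = (52.3, 0.00). Tangency of A1 to FB means the radius CB is perpendicular to FB, so C = B + (0, -9.4) = (52.3, -9.40). Since CP ⟂ PL (tangency), |CL| = √(9.4² + 21.4²) = 23.4 regardless of where P sits on A1. So L lies on both circle(F, 40.67) and circle(C, 23.4); the below-FB intersection is L = (33.4, -23.2). P is the foot of the tangent from L: P = (44.2, -4.68).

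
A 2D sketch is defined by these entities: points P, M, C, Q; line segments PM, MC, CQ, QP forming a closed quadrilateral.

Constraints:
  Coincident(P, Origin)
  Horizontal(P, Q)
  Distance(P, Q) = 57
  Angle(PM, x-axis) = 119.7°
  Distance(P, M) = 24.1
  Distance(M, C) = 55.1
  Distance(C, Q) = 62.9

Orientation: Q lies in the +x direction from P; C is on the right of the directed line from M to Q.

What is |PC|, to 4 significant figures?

32.26

Checks: P = (0.00, 0.00) ✓; |MC| = 55.10 ✓; |CQ| = 62.90 ✓.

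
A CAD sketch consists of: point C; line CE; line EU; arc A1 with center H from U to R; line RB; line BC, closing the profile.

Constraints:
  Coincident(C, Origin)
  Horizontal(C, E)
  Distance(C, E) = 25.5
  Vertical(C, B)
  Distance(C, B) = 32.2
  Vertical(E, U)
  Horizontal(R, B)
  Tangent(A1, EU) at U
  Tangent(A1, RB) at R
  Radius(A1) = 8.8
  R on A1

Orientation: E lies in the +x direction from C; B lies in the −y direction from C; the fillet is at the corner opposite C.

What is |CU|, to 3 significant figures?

34.6

C is at the origin; C and E share the same y with |CE| = 25.5 and E on the +x side, so E = (25.5, 0.00). C and B share the same x with |CB| = 32.2 and B on the −y side, so B = (0.00, -32.2). The virtual corner opposite C is at (25.5, -32.2). Tangency of A1 to EU means the radius HU is perpendicular to EU and A1 meets RB tangentially, so HR is at right angles to RB, with radius 8.8, so the center H sits 8.8 in from both sides at H = (16.7, -23.4). That places the tangent points at U = (25.5, -23.4) on EU and R = (16.7, -32.2) on RB. Then |CU| = |U − C| = 34.6.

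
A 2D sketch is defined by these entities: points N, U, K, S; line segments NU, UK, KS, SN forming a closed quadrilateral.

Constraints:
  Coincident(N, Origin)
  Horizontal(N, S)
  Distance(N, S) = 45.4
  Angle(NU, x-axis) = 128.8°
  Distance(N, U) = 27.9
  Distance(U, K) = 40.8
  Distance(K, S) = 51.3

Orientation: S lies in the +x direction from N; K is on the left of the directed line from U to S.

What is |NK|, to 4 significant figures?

46.34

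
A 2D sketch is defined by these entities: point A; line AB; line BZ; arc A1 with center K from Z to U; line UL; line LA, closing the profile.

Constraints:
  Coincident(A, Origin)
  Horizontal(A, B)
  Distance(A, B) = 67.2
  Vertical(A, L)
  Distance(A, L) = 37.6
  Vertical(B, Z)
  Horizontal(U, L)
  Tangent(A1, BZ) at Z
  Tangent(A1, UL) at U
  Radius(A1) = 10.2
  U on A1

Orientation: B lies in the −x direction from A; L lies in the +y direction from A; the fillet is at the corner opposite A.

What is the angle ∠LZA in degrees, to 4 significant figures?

30.81°

A is at the origin; A and B share the same y with |AB| = 67.2 and B on the −x side, so B = (-67.20, 0.000). A and L share the same x with |AL| = 37.6 and L on the +y side, so L = (0.000, 37.60). The virtual corner opposite A is at (-67.20, 37.60). Tangency of A1 to BZ means the radius KZ is perpendicular to BZ and since A1 is tangent to UL there, KU ⟂ UL, with radius 10.2, so the center K sits 10.2 in from both sides at K = (-57.00, 27.40). That places the tangent points at Z = (-67.20, 27.40) on BZ and U = (-57.00, 37.60) on UL. Then cos ∠LZA = ZL·ZA / (|ZL||ZA|), giving 30.81°.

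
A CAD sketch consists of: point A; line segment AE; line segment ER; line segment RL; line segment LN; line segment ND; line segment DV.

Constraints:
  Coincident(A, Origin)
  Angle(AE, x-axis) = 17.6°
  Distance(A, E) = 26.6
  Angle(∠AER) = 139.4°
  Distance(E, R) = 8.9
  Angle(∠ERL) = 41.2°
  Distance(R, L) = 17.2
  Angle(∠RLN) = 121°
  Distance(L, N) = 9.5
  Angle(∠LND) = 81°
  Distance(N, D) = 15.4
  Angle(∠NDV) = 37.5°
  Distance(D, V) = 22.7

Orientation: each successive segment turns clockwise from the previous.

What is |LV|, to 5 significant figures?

6.0372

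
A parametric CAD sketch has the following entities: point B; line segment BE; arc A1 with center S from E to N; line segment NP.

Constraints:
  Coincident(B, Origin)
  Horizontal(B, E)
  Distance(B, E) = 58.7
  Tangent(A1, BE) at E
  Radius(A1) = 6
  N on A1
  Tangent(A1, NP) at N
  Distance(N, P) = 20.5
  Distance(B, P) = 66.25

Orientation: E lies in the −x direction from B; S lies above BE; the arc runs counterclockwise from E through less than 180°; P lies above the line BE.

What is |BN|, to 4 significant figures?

53.71

Checks: |SN| = 6.000 ✓; ∠(SN, NP) = 90.00° ✓; |NP| = 20.50 ✓; |BP| = 66.25 ✓.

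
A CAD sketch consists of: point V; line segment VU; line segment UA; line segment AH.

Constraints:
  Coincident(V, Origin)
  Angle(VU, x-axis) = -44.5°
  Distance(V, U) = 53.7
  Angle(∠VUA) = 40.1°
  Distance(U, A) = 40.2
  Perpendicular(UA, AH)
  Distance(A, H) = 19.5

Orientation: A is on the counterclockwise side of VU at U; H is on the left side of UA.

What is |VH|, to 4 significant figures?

15.11

V is at the origin; VU runs at -44.5° with length 53.7, so U = 53.7·(cos -44.5°, sin -44.5°) = (38.30, -37.64). ∠VUA = 40.1°, so UA runs at -44.5° + (180° − 40.1°) = 95.40° from the x-axis; with |UA| = 40.2, A = U + 40.2·(cos 95.40°, sin 95.40°) = (34.52, 2.383). UA ⟂ AH; with |AH| = 19.5 on the left of UA, H = A + 19.5·(-0.9956, -0.09411) = (15.10, 0.5477). Then |VH| = |H − V| = 15.11.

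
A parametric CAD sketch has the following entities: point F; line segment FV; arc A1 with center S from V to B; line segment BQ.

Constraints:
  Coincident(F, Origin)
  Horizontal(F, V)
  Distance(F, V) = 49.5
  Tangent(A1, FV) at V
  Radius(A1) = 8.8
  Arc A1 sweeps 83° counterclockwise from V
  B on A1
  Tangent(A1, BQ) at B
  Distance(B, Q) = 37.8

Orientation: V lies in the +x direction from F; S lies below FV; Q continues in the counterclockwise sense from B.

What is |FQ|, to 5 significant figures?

57.919

F is at the origin; F and V share the same y with |FV| = 49.5 and V on the +x side, so V = (49.500, 0.0000). A1 meets FV tangentially, so SV is at right angles to FV, so S = V + (0, -8.8) = (49.500, -8.8000). On A1, V sits at bearing 90° from S; an 83° counterclockwise sweep puts B at bearing 173°, so B = S + 8.8·(cos 173°, sin 173°) = (40.766, -7.7275). Since A1 is tangent to BQ there, SB ⟂ BQ, so BQ runs along (−sin 173°, cos 173°); with |BQ| = 37.8, Q = (36.159, -45.246). Then |FQ| = |Q − F| = 57.919.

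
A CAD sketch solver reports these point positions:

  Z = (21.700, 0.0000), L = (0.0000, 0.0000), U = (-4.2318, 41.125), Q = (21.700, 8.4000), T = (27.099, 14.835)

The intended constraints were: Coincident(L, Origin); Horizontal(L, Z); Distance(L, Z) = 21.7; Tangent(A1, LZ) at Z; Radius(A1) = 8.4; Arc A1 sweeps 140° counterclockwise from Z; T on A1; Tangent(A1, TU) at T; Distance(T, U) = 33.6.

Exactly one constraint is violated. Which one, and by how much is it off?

Distance(T, U) = 33.6 — off by 7.30.

L = (0.00, 0.00) ✓; L.y = 0.00, Z.y = 0.00 ✓; |LZ| = 21.70 ✓; ∠(QZ, ZL) = 90.00° ✓; |QZ| = 8.400 ✓; bearing(Q→T) − bearing(Q→Z) = 140.0° ✓; |QT| = 8.400 ✓; ∠(QT, TU) = 90.00° ✓; |TU| = 40.90 ✗.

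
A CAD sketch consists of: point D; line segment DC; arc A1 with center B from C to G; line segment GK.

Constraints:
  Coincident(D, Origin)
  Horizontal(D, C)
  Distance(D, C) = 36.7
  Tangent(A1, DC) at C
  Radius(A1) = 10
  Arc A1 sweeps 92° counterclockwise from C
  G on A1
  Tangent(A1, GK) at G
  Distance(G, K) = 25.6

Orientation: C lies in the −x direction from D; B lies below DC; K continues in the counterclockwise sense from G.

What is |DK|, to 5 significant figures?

58.214

D is at the origin; DC is horizontal with |DC| = 36.7 and C on the −x side, so C = (-36.700, 0.0000). The tangent condition forces BC to be normal to DC, so B = C + (0, -10) = (-36.700, -10.000). On A1, C sits at bearing 90° from B; a 92° counterclockwise sweep puts G at bearing 182°, so G = B + 10.0·(cos 182°, sin 182°) = (-46.694, -10.349). Since A1 is tangent to GK there, BG ⟂ GK, so GK runs along (−sin 182°, cos 182°); with |GK| = 25.6, K = (-45.800, -35.933). Then |DK| = |K − D| = 58.214.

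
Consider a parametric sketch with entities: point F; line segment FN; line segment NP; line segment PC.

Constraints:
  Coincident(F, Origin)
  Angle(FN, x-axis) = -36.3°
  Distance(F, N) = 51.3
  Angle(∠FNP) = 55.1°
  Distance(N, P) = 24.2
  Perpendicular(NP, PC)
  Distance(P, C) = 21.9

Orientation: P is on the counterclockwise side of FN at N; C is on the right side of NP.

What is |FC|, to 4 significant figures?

64.18

∠FNP = 55.1°, so NP runs at -36.3° + (180° − 55.1°) = 88.60° from the x-axis; with |NP| = 24.2, P = N + 24.2·(cos 88.60°, sin 88.60°) = (41.94, -6.178). NP is perpendicular to PC; with |PC| = 21.9 on the right of NP, C = P + 21.9·(0.9997, -0.02443) = (63.83, -6.713). Then |FC| = |C − F| = 64.18.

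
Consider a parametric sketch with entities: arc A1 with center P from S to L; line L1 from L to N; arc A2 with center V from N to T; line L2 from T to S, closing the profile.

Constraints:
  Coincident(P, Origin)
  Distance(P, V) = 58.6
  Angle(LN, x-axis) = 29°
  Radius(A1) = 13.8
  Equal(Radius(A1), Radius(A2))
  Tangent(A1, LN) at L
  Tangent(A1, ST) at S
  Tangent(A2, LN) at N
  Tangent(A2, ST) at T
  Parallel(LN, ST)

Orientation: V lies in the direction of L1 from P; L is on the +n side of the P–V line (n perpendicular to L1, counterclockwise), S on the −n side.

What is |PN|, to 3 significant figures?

60.2

The slot axis is L1's direction at 29.0°, so u = (cos 29.0°, sin 29.0°) = (0.875, 0.485) and n = (−sin 29.0°, cos 29.0°) = (-0.485, 0.875). P is at the origin and V lies 58.6 along u from P, so V = 58.6·u = (51.3, 28.4). Tangency of A1 to both parallel lines with radius 13.8 puts L and S at P ± 13.8·n: L = (-6.69, 12.1), S = (6.69, -12.1). Equal radii place N and T the same way about V: N = V + 13.8·n = (44.6, 40.5), T = V − 13.8·n = (57.9, 16.3). Then |PN| = |N − P| = 60.2.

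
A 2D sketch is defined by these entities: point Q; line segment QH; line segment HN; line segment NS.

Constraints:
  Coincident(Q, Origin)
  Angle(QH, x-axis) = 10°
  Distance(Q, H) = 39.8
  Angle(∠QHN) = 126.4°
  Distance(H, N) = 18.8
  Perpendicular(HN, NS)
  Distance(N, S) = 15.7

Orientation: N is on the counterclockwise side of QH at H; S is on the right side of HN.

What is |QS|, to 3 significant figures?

63.9

Q is at the origin; QH runs at 10.0° with length 39.8, so H = 39.8·(cos 10.0°, sin 10.0°) = (39.2, 6.91). ∠QHN = 126.4°, so HN runs at 10.0° + (180° − 126.4°) = 63.6° from the x-axis; with |HN| = 18.8, N = H + 18.8·(cos 63.6°, sin 63.6°) = (47.6, 23.8). The perpendicularity gives NS at right angles to HN; with |NS| = 15.7 on the right of HN, S = N + 15.7·(0.896, -0.445) = (61.6, 16.8). Then |QS| = |S − Q| = 63.9.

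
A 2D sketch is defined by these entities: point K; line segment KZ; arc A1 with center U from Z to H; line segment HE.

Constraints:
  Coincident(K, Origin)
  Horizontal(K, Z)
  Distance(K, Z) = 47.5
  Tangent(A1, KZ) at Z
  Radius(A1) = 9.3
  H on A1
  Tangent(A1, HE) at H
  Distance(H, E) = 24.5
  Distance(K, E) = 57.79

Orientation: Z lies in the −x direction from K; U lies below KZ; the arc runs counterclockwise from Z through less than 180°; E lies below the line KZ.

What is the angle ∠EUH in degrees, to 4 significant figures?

69.21°

Checks: K.y = 0.00, Z.y = 0.00 ✓; |UH| = 9.300 ✓; ∠(UH, HE) = 90.00° ✓; |HE| = 24.50 ✓; |KE| = 57.79 ✓.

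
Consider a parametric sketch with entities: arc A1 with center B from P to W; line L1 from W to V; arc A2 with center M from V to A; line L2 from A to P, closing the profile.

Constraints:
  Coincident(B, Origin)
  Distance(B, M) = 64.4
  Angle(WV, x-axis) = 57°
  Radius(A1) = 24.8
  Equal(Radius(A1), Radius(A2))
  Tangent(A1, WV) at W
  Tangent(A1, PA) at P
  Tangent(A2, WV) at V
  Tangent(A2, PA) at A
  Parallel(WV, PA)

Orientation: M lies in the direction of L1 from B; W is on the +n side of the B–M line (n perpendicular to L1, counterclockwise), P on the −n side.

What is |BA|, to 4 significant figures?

69.01

The slot axis is L1's direction at 57.0°, so u = (cos 57.0°, sin 57.0°) = (0.5446, 0.8387) and n = (−sin 57.0°, cos 57.0°) = (-0.8387, 0.5446). B is at the origin and M lies 64.4 along u from B, so M = 64.4·u = (35.07, 54.01). Tangency of A1 to both parallel lines with radius 24.8 puts W and P at B ± 24.8·n: W = (-20.80, 13.51), P = (20.80, -13.51). Equal radii place V and A the same way about M: V = M + 24.8·n = (14.28, 67.52), A = M − 24.8·n = (55.87, 40.50). Then |BA| = |A − B| = 69.01.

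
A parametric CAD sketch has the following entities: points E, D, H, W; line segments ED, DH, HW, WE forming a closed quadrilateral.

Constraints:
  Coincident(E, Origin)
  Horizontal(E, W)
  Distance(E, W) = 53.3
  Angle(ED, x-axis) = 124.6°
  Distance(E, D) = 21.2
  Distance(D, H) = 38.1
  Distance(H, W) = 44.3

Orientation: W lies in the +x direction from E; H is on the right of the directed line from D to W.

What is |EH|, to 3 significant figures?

16.9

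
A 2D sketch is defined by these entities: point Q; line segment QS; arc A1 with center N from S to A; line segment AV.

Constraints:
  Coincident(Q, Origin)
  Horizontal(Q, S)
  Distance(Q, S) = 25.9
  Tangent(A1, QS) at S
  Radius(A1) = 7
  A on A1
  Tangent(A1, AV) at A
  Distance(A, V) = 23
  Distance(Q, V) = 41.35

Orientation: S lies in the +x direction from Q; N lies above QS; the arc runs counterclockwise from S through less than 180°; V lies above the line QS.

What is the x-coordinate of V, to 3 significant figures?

27.4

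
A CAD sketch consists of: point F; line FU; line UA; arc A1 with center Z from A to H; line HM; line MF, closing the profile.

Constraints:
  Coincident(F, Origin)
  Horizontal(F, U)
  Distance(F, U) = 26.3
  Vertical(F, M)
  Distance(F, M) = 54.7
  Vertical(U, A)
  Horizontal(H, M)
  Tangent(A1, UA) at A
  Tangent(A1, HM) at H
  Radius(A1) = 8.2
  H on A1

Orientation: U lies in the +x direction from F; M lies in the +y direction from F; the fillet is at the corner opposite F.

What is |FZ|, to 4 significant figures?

49.90

F is at the origin; FU is horizontal with |FU| = 26.3 and U on the +x side, so U = (26.30, 0.000). F and M share the same x with |FM| = 54.7 and M on the +y side, so M = (0.000, 54.70). The virtual corner opposite F is at (26.30, 54.70). The tangent condition forces ZA to be normal to UA and the tangent condition forces ZH to be normal to HM, with radius 8.2, so the center Z sits 8.2 in from both sides at Z = (18.10, 46.50). Then |FZ| = |Z − F| = 49.90.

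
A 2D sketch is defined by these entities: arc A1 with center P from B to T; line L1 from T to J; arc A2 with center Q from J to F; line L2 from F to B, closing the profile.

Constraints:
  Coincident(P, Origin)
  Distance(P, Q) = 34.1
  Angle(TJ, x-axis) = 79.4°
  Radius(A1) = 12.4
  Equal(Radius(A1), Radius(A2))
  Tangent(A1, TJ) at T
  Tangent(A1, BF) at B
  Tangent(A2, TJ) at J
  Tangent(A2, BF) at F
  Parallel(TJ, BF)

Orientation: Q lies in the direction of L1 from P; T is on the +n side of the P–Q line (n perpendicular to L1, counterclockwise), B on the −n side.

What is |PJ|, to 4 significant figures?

36.28

Tangency of A1 to both parallel lines with radius 12.4 puts T and B at P ± 12.4·n: T = (-12.19, 2.281), B = (12.19, -2.281). Equal radii place J and F the same way about Q: J = Q + 12.4·n = (-5.916, 35.80), F = Q − 12.4·n = (18.46, 31.24). Then |PJ| = |J − P| = 36.28.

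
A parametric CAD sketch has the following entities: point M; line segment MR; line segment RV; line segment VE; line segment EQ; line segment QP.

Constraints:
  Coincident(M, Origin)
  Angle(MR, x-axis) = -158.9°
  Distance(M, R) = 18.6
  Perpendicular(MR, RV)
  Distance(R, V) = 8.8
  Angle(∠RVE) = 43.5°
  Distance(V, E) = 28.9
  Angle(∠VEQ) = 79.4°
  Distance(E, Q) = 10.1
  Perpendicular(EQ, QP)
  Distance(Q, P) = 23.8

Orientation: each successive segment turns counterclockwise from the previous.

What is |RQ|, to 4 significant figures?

21.02

M is at the origin; MR runs at -158.9° with length 18.6, so R = (-17.35, -6.696). MR is perpendicular to RV, so RV runs at -68.90°; with |RV| = 8.8, V = (-14.18, -14.91). ∠RVE = 43.5° gives VE at 67.60° from the x-axis; with |VE| = 28.9, E = (-3.172, 11.81). ∠VEQ = 79.4° gives EQ at 168.2° from the x-axis; with |EQ| = 10.1, Q = (-13.06, 13.88). Then |RQ| = |Q − R| = 21.02.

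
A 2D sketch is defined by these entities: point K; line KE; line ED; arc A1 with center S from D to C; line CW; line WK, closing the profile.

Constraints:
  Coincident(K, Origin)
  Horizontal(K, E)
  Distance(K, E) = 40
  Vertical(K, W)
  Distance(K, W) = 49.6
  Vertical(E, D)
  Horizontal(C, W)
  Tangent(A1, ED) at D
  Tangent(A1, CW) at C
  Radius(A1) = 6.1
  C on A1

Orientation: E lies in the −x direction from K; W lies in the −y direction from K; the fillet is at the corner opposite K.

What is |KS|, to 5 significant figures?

55.149

K is at the origin; KE is horizontal with |KE| = 40.0 and E on the −x side, so E = (-40.000, 0.0000). K and W share the same x with |KW| = 49.6 and W on the −y side, so W = (0.0000, -49.600). The virtual corner opposite K is at (-40.000, -49.600). Tangency of A1 to ED means the radius SD is perpendicular to ED and since A1 is tangent to CW there, SC ⟂ CW, with radius 6.1, so the center S sits 6.1 in from both sides at S = (-33.900, -43.500). Then |KS| = |S − K| = 55.149.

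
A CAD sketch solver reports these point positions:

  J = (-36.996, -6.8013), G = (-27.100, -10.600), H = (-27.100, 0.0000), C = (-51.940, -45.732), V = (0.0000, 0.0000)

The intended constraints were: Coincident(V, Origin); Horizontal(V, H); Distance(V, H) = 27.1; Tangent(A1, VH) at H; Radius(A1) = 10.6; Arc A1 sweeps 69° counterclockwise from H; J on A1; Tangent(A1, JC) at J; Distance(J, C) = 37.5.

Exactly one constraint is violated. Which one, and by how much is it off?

Distance(J, C) = 37.5 — off by 4.20.

V = (0.00, 0.00) ✓; V.y = 0.00, H.y = 0.00 ✓; |VH| = 27.10 ✓; ∠(GH, HV) = 90.00° ✓; |GH| = 10.60 ✓; bearing(G→J) − bearing(G→H) = 69.00° ✓; |GJ| = 10.60 ✓; ∠(GJ, JC) = 90.00° ✓; |JC| = 41.70 ✗.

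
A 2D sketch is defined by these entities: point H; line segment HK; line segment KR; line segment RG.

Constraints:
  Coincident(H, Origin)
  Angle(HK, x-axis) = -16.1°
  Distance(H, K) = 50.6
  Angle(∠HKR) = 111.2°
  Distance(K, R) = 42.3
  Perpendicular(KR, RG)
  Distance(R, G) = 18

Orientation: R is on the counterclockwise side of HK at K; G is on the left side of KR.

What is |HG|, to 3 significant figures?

67.3

∠HKR = 111.2°, so KR runs at -16.1° + (180° − 111.2°) = 52.7° from the x-axis; with |KR| = 42.3, R = K + 42.3·(cos 52.7°, sin 52.7°) = (74.2, 19.6). The perpendicularity gives RG at right angles to KR; with |RG| = 18.0 on the left of KR, G = R + 18.0·(-0.795, 0.606) = (59.9, 30.5). Then |HG| = |G − H| = 67.3.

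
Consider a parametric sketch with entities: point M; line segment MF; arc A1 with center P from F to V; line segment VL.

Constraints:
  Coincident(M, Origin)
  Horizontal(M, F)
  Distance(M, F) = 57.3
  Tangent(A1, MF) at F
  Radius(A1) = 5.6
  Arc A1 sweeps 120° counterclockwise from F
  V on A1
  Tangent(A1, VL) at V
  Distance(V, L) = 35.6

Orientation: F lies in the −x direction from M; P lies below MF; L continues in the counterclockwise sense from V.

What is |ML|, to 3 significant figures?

59.2

On A1, F sits at bearing 90° from P; a 120° counterclockwise sweep puts V at bearing 210°, so V = P + 5.6·(cos 210°, sin 210°) = (-62.1, -8.40). A1 meets VL tangentially, so PV is at right angles to VL, so VL runs along (−sin 210°, cos 210°); with |VL| = 35.6, L = (-44.3, -39.2). Then |ML| = |L − M| = 59.2.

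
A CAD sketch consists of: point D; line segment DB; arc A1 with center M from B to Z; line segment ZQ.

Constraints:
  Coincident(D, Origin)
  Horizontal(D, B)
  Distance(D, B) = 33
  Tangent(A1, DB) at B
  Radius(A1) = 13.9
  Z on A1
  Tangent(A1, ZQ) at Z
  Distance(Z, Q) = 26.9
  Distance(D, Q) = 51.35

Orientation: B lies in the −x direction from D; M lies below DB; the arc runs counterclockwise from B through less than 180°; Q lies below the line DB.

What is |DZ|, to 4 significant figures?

49.33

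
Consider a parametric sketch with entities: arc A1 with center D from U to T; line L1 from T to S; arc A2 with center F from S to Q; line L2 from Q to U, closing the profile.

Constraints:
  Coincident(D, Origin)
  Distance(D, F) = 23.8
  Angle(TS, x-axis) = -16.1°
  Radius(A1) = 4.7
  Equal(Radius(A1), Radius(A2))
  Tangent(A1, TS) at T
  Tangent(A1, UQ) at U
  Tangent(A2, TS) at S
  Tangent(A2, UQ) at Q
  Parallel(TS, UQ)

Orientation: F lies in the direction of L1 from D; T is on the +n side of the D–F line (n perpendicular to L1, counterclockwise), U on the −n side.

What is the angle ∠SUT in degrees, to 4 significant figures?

68.45°

The slot axis is L1's direction at -16.1°, so u = (cos -16.1°, sin -16.1°) = (0.9608, -0.2773) and n = (−sin -16.1°, cos -16.1°) = (0.2773, 0.9608). D is at the origin and F lies 23.8 along u from D, so F = 23.8·u = (22.87, -6.600). Tangency of A1 to both parallel lines with radius 4.7 puts T and U at D ± 4.7·n: T = (1.303, 4.516), U = (-1.303, -4.516). Equal radii place S and Q the same way about F: S = F + 4.7·n = (24.17, -2.084), Q = F − 4.7·n = (21.56, -11.12). Then cos ∠SUT = US·UT / (|US||UT|), giving 68.45°.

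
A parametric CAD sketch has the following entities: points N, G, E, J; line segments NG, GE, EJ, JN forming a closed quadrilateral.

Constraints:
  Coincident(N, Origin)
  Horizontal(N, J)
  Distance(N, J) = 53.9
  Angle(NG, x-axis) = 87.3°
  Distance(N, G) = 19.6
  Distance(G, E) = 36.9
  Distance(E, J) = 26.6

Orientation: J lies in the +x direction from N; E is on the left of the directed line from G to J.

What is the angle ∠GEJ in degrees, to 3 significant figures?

125°

N is at the origin; NJ is horizontal with |NJ| = 53.9 and J in +x, so J = (53.9, 0). NG runs at 87.3° with |NG| = 19.6, so G = (0.923, 19.6). E is determined by |GE| = 36.9 and |EJ| = 26.6 together: it lies at the intersection of circle(G, 36.9) and circle(J, 26.6). With |GJ| = 56.5, the foot of the radical line on GJ is 34.0 from G and the perpendicular offset is √(36.9² − 34.0²) = 14.3. Taking the left-of-GJ solution: E = (37.8, 21.2).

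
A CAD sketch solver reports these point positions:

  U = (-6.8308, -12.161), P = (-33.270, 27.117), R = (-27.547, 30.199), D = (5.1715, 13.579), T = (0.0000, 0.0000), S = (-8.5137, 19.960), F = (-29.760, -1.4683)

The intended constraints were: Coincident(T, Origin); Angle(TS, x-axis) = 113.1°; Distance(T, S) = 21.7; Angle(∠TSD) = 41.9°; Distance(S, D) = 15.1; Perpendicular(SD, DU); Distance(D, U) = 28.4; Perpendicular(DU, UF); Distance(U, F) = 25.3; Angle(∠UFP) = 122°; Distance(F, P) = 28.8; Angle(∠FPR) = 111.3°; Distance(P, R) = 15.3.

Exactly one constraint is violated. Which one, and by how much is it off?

Distance(P, R) = 15.3 — off by 8.80.

T = (0.00, 0.00) ✓; TS at 113.1° ✓; |TS| = 21.70 ✓; ∠TSD = 41.90° ✓; |SD| = 15.10 ✓; ∠(SD, DU) = 90.00° ✓; |DU| = 28.40 ✓; ∠(DU, UF) = 90.00° ✓; |UF| = 25.30 ✓; ∠UFP = 122.0° ✓; |FP| = 28.80 ✓; ∠FPR = 111.3° ✓; |PR| = 6.500 ✗.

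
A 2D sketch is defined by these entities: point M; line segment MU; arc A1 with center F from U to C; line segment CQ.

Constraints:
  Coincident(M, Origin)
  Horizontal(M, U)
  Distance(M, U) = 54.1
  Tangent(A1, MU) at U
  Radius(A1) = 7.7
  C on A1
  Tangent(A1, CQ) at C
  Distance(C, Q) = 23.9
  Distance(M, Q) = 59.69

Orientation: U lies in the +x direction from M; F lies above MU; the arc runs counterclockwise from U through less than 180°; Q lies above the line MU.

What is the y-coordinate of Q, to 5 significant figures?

32.485

M is at the origin; M and U share the same y with |MU| = 54.1 and U on the +x side, so U = (54.100, 0.0000). Since A1 is tangent to MU there, FU ⟂ MU, so F = U + (0, 7.7) = (54.100, 7.7000). Since FC ⟂ CQ (tangency), |FQ| = √(7.7² + 23.9²) = 25.110 regardless of where C sits on A1. So Q lies on both circle(M, 59.69) and circle(F, 25.110); the above-MU intersection is Q = (50.076, 32.485). C is the foot of the tangent from Q: C = (60.956, 11.205).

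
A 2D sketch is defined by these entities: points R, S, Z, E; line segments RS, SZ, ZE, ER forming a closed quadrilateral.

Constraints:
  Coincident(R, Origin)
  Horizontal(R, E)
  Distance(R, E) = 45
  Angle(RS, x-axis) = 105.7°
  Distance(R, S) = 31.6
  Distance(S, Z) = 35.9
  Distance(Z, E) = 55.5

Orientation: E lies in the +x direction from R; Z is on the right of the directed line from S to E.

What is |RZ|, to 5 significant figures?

11.589

R is at the origin; RE is horizontal with |RE| = 45.0 and E in +x, so E = (45.0, 0). RS runs at 105.7° with |RS| = 31.6, so S = (-8.5510, 30.421). Z is determined by |SZ| = 35.9 and |ZE| = 55.5 together: it lies at the intersection of circle(S, 35.9) and circle(E, 55.5). With |SE| = 61.589, the foot of the radical line on SE is 16.251 from S and the perpendicular offset is √(35.9² − 16.251²) = 32.011. Taking the right-of-SE solution: Z = (-10.233, -5.4395).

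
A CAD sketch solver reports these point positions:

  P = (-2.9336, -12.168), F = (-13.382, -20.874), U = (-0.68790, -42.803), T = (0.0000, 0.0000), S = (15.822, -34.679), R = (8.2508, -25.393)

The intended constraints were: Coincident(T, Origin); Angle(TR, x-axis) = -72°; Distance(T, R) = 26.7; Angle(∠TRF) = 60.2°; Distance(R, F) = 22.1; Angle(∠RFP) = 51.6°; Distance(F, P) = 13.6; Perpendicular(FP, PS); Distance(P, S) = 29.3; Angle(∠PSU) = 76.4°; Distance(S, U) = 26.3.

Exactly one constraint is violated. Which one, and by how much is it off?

Distance(S, U) = 26.3 — off by 7.90.

T = (0.00, 0.00) ✓; TR at -72.00° ✓; |TR| = 26.70 ✓; ∠TRF = 60.20° ✓; |RF| = 22.10 ✓; ∠RFP = 51.60° ✓; |FP| = 13.60 ✓; ∠(FP, PS) = 90.00° ✓; |PS| = 29.30 ✓; ∠PSU = 76.40° ✓; |SU| = 18.40 ✗.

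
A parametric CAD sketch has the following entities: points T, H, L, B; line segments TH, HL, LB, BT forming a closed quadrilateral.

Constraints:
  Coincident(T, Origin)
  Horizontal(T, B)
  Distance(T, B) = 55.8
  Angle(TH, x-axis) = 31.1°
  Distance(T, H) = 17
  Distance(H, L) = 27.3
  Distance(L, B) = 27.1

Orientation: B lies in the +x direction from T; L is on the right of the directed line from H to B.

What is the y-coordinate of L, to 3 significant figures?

-12.4

T is at the origin; TB is horizontal with |TB| = 55.8 and B in +x, so B = (55.8, 0). TH runs at 31.1° with |TH| = 17.0, so H = (14.6, 8.78). L is determined by |HL| = 27.3 and |LB| = 27.1 together: it lies at the intersection of circle(H, 27.3) and circle(B, 27.1). With |HB| = 42.2, the foot of the radical line on HB is 21.2 from H and the perpendicular offset is √(27.3² − 21.2²) = 17.2. Taking the right-of-HB solution: L = (31.7, -12.4).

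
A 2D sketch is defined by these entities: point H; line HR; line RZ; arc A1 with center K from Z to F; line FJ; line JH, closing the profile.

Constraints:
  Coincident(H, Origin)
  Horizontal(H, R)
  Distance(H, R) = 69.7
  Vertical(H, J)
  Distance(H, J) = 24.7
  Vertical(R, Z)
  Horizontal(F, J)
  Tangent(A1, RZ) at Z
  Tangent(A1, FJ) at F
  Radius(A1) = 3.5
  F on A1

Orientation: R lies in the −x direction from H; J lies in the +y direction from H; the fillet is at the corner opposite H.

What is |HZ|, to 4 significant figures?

72.85

The virtual corner opposite H is at (-69.70, 24.70). A1 meets RZ tangentially, so KZ is at right angles to RZ and since A1 is tangent to FJ there, KF ⟂ FJ, with radius 3.5, so the center K sits 3.5 in from both sides at K = (-66.20, 21.20). That places the tangent points at Z = (-69.70, 21.20) on RZ and F = (-66.20, 24.70) on FJ. Then |HZ| = |Z − H| = 72.85.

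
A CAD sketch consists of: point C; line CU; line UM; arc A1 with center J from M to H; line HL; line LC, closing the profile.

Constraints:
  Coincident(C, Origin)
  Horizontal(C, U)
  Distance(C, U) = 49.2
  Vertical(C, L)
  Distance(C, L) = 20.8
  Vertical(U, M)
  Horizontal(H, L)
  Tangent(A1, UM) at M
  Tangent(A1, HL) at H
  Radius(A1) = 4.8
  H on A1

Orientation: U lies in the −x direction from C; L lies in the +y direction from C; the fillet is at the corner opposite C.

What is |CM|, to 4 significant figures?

51.74

C is at the origin; CU is horizontal with |CU| = 49.2 and U on the −x side, so U = (-49.20, 0.000). C and L share the same x with |CL| = 20.8 and L on the +y side, so L = (0.000, 20.80). The virtual corner opposite C is at (-49.20, 20.80). Since A1 is tangent to UM there, JM ⟂ UM and tangency of A1 to HL means the radius JH is perpendicular to HL, with radius 4.8, so the center J sits 4.8 in from both sides at J = (-44.40, 16.00). That places the tangent points at M = (-49.20, 16.00) on UM and H = (-44.40, 20.80) on HL. Then |CM| = |M − C| = 51.74.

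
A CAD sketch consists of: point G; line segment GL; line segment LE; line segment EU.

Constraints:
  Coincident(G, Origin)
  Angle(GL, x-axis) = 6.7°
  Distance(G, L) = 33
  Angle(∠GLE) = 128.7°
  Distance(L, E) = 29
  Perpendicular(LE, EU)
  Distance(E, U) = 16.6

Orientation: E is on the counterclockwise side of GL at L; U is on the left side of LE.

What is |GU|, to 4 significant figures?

50.47

G is at the origin; GL runs at 6.7° with length 33.0, so L = 33.0·(cos 6.7°, sin 6.7°) = (32.77, 3.850). ∠GLE = 128.7°, so LE runs at 6.7° + (180° − 128.7°) = 58.00° from the x-axis; with |LE| = 29.0, E = L + 29.0·(cos 58.00°, sin 58.00°) = (48.14, 28.44). The perpendicularity gives EU at right angles to LE; with |EU| = 16.6 on the left of LE, U = E + 16.6·(-0.8480, 0.5299) = (34.06, 37.24). Then |GU| = |U − G| = 50.47.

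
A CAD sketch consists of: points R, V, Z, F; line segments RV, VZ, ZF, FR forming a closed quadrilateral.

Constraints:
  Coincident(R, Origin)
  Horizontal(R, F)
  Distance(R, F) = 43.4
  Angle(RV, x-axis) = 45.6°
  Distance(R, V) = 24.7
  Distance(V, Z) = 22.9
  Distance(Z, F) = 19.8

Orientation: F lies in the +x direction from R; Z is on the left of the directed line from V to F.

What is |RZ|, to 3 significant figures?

44.6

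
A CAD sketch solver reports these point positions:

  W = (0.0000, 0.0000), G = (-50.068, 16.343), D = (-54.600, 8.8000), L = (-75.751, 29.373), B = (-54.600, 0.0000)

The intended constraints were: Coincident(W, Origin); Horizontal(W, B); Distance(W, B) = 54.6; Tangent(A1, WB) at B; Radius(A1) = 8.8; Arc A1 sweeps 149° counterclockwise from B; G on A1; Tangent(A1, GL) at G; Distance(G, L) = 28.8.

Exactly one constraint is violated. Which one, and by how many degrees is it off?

Tangent(A1, GL) at G — off by 4.10°.

W = (0.00, 0.00) ✓; W.y = 0.00, B.y = 0.00 ✓; |WB| = 54.60 ✓; ∠(DB, BW) = 90.00° ✓; |DB| = 8.800 ✓; bearing(D→G) − bearing(D→B) = 149.0° ✓; |DG| = 8.800 ✓; ∠(DG, GL) = 85.90° ✗; |GL| = 28.80 ✓.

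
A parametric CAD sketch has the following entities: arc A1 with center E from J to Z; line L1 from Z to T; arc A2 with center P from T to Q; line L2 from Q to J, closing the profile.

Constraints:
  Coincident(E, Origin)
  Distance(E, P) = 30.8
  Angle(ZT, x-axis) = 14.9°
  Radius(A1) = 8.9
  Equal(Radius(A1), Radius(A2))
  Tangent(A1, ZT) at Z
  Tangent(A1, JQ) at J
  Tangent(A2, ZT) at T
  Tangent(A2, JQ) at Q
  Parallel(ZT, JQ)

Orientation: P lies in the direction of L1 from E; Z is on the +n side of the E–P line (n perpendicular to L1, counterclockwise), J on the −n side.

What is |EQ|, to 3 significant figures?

32.1

The slot axis is L1's direction at 14.9°, so u = (cos 14.9°, sin 14.9°) = (0.966, 0.257) and n = (−sin 14.9°, cos 14.9°) = (-0.257, 0.966). E is at the origin and P lies 30.8 along u from E, so P = 30.8·u = (29.8, 7.92). Tangency of A1 to both parallel lines with radius 8.9 puts Z and J at E ± 8.9·n: Z = (-2.29, 8.60), J = (2.29, -8.60). Equal radii place T and Q the same way about P: T = P + 8.9·n = (27.5, 16.5), Q = P − 8.9·n = (32.1, -0.681). Then |EQ| = |Q − E| = 32.1.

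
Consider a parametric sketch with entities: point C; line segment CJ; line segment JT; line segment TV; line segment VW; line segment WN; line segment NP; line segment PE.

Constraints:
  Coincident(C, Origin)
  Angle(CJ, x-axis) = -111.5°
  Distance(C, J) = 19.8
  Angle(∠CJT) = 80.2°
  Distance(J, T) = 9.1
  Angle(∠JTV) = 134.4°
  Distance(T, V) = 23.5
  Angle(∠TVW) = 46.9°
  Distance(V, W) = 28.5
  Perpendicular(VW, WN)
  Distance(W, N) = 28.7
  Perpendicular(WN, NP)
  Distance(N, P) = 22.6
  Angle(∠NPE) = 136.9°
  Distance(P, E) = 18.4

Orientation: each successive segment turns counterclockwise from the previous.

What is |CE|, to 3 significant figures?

35.0

WN is perpendicular to NP, so NP runs at -13.0°; with |NP| = 22.6, P = (8.95, -33.8). ∠NPE = 136.9° gives PE at 30.1° from the x-axis; with |PE| = 18.4, E = (24.9, -24.6). Then |CE| = |E − C| = 35.0.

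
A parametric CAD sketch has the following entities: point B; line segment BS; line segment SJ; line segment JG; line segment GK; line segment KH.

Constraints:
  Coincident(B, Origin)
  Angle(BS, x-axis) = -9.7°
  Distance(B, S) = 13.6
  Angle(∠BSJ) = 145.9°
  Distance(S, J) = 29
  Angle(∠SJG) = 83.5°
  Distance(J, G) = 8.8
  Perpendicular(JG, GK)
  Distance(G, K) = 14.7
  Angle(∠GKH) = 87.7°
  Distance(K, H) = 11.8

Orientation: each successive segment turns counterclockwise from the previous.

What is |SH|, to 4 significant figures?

15.88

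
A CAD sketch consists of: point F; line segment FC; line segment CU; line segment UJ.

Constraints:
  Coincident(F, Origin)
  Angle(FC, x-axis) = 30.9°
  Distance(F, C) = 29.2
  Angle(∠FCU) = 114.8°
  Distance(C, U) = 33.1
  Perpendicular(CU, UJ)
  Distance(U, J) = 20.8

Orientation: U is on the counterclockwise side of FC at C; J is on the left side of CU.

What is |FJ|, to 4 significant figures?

45.71

∠FCU = 114.8°, so CU runs at 30.9° + (180° − 114.8°) = 96.10° from the x-axis; with |CU| = 33.1, U = C + 33.1·(cos 96.10°, sin 96.10°) = (21.54, 47.91). CU is perpendicular to UJ; with |UJ| = 20.8 on the left of CU, J = U + 20.8·(-0.9943, -0.1063) = (0.8559, 45.70). Then |FJ| = |J − F| = 45.71.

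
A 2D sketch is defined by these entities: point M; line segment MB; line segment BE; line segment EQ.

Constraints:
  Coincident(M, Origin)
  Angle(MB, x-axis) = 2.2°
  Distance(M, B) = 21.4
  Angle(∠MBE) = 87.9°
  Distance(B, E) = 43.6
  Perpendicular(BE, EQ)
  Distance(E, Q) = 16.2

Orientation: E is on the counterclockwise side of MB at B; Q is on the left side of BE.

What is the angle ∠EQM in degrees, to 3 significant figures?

96.9°

M is at the origin; MB runs at 2.2° with length 21.4, so B = 21.4·(cos 2.2°, sin 2.2°) = (21.4, 0.821). ∠MBE = 87.9°, so BE runs at 2.2° + (180° − 87.9°) = 94.3° from the x-axis; with |BE| = 43.6, E = B + 43.6·(cos 94.3°, sin 94.3°) = (18.1, 44.3). BE ⟂ EQ; with |EQ| = 16.2 on the left of BE, Q = E + 16.2·(-0.997, -0.0750) = (1.96, 43.1). Then cos ∠EQM = QE·QM / (|QE||QM|), giving 96.9°.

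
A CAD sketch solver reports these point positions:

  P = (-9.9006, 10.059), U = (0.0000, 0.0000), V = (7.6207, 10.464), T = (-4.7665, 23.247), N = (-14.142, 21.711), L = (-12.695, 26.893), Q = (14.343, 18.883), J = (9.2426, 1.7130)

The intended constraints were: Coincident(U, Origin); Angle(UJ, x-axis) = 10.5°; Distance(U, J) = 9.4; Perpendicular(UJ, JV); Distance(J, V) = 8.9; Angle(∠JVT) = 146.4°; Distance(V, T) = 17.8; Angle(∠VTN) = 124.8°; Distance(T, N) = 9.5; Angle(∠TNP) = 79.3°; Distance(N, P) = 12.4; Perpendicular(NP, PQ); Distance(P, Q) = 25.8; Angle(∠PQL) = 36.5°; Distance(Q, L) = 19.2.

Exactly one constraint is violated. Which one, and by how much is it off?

Distance(Q, L) = 19.2 — off by 9.00.

U = (0.00, 0.00) ✓; UJ at 10.50° ✓; |UJ| = 9.400 ✓; ∠(UJ, JV) = 90.00° ✓; |JV| = 8.900 ✓; ∠JVT = 146.4° ✓; |VT| = 17.80 ✓; ∠VTN = 124.8° ✓; |TN| = 9.500 ✓; ∠TNP = 79.30° ✓; |NP| = 12.40 ✓; ∠(NP, PQ) = 90.00° ✓; |PQ| = 25.80 ✓; ∠PQL = 36.50° ✓; |QL| = 28.20 ✗.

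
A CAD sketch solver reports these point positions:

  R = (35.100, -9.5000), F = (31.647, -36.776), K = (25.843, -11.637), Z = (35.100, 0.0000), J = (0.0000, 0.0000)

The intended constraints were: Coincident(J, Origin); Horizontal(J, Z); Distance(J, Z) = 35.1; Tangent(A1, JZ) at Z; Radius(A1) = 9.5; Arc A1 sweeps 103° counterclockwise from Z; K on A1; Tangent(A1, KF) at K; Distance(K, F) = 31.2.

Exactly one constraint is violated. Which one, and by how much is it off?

Distance(K, F) = 31.2 — off by 5.40.

J = (0.00, 0.00) ✓; J.y = 0.00, Z.y = 0.00 ✓; |JZ| = 35.10 ✓; ∠(RZ, ZJ) = 90.00° ✓; |RZ| = 9.500 ✓; bearing(R→K) − bearing(R→Z) = 103.0° ✓; |RK| = 9.500 ✓; ∠(RK, KF) = 90.00° ✓; |KF| = 25.80 ✗.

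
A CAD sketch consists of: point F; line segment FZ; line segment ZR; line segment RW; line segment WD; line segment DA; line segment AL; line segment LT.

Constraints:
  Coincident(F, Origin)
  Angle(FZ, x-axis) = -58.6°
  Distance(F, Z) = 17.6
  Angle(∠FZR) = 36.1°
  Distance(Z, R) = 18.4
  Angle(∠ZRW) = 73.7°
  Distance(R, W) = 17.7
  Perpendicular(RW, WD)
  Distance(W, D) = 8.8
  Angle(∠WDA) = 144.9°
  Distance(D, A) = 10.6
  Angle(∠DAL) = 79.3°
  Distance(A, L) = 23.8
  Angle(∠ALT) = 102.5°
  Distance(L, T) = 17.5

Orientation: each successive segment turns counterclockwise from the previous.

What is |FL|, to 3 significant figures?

16.1

∠WDA = 144.9° gives DA at -43.3° from the x-axis; with |DA| = 10.6, A = (2.82, -16.1). ∠DAL = 79.3° gives AL at 57.4° from the x-axis; with |AL| = 23.8, L = (15.6, 3.92). Then |FL| = |L − F| = 16.1.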